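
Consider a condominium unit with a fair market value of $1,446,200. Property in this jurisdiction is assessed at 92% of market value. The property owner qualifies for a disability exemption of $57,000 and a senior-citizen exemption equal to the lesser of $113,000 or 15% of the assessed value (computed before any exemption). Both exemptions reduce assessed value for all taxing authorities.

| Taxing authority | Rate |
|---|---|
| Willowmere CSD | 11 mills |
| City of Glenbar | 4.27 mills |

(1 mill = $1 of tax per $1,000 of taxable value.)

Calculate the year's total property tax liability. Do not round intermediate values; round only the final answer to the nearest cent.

Assessed value = $1,446,200 × 0.92 = $1,330,504
Senior-citizen exemption = min($113,000, 15% × $1,330,504) = min($113,000, $199,575.6) = $113,000 (dollar cap binds)
Taxable value = $1,330,504 − $57,000 − $113,000 = $1,160,504
Willowmere CSD: $1,160,504 × 0.011 = $12,765.544
City of Glenbar: $1,160,504 × 0.00427 = $4,955.35208
Total = $17,720.89608

$17,720.90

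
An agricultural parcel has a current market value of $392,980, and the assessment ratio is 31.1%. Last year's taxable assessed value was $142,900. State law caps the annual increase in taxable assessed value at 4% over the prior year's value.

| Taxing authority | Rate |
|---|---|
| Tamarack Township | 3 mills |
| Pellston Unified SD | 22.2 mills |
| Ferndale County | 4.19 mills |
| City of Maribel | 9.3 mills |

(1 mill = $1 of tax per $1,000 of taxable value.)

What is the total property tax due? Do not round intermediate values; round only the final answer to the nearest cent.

Uncapped assessed value = $392,980 × 0.311 = $122,216.78
Cap limit = $142,900 × 1.04 = $148,616
Taxable assessed value = min($122,216.78, $148,616) = $122,216.78 (cap does not bind)
Tamarack Township: $122,216.78 × 0.003 = $366.65034
Pellston Unified SD: $122,216.78 × 0.0222 = $2,713.212516
Ferndale County: $122,216.78 × 0.00419 = $512.0883082
City of Maribel: $122,216.78 × 0.0093 = $1,136.616054
Total = $4,728.5672182

$4,728.57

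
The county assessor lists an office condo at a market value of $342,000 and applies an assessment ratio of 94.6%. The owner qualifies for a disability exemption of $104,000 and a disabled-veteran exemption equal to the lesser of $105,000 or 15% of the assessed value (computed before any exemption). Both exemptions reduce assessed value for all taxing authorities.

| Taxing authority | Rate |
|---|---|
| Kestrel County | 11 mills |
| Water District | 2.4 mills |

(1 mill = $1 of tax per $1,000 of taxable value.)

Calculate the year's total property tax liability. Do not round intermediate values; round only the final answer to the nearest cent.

$2,291.43

Assessed value = $342,000 × 0.946 = $323,532
Disabled-veteran exemption = min($105,000, 15% × $323,532) = min($105,000, $48,529.8) = $48,529.8 (percentage binds)
Taxable value = $323,532 − $104,000 − $48,529.8 = $171,002.2
Kestrel County: $171,002.2 × 0.011 = $1,881.0242
Water District: $171,002.2 × 0.0024 = $410.40528
Total = $2,291.42948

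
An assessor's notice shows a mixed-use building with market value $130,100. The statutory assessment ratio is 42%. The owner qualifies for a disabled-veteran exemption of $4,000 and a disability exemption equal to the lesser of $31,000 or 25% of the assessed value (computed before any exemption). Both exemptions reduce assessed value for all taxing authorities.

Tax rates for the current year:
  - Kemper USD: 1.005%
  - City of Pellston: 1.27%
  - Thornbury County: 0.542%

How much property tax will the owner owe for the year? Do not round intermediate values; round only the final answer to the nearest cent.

Assessed value = $130,100 × 0.42 = $54,642
Disability exemption = min($31,000, 25% × $54,642) = min($31,000, $13,660.5) = $13,660.5 (percentage binds)
Taxable value = $54,642 − $4,000 − $13,660.5 = $36,981.5
Kemper USD: $36,981.5 × 0.01005 = $371.664075
City of Pellston: $36,981.5 × 0.0127 = $469.66505
Thornbury County: $36,981.5 × 0.00542 = $200.43973
Total = $1,041.768855

$1,041.77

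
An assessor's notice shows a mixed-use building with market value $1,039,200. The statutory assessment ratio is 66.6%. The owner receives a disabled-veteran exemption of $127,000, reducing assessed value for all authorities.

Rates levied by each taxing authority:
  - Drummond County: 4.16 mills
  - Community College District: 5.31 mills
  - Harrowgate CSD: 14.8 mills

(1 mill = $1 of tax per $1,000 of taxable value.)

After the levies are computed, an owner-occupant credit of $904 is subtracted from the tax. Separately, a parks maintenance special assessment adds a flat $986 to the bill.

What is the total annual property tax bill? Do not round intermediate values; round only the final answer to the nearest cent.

$13,797.15

Assessed value = $1,039,200 × 0.666 = $692,107.2
Taxable value = $692,107.2 − $127,000 = $565,107.2
Drummond County: $565,107.2 × 0.00416 = $2,350.845952
Community College District: $565,107.2 × 0.00531 = $3,000.719232
Harrowgate CSD: $565,107.2 × 0.0148 = $8,363.58656
Levies subtotal = $13,715.151744
After credit = $13,715.151744 − $904 = $12,811.151744
Total = $12,811.151744 + $986 = $13,797.151744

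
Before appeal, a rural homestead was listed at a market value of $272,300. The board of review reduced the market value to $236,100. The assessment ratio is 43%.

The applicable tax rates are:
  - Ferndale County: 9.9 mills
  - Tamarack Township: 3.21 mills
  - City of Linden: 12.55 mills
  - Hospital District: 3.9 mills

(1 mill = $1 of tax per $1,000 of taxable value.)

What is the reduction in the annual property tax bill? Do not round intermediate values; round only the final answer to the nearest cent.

$460.13

Old assessed value = $272,300 × 0.43 = $117,089
New assessed value = $236,100 × 0.43 = $101,523
Combined rate = 0.0099 + 0.00321 + 0.01255 + 0.0039 = 0.02956
Old tax = $117,089 × 0.02956 = $3,461.15084
New tax = $101,523 × 0.02956 = $3,001.01988
Reduction = $3,461.15084 − $3,001.01988 = $460.13096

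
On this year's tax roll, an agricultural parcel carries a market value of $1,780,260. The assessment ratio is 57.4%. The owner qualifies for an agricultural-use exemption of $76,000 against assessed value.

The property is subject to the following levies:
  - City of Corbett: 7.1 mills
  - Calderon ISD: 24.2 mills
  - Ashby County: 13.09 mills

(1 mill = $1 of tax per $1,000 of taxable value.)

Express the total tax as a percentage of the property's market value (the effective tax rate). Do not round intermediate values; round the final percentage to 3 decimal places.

2.358%

Assessed value = $1,780,260 × 0.574 = $1,021,869.24
Taxable value = $1,021,869.24 − $76,000 = $945,869.24
City of Corbett: $945,869.24 × 0.0071 = $6,715.671604
Calderon ISD: $945,869.24 × 0.0242 = $22,890.035608
Ashby County: $945,869.24 × 0.01309 = $12,381.4283516
Total tax = $41,987.1355636
Effective rate = $41,987.1355636 ÷ $1,780,260 = 2.358% of market value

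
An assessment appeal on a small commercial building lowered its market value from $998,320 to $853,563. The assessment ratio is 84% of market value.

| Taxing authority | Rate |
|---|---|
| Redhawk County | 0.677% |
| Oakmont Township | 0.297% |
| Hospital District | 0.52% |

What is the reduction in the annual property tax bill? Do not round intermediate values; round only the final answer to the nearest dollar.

$1,817

Old assessed value = $998,320 × 0.84 = $838,588.8
New assessed value = $853,563 × 0.84 = $716,992.92
Combined rate = 0.00677 + 0.00297 + 0.0052 = 0.01494
Old tax = $838,588.8 × 0.01494 = $12,528.516672
New tax = $716,992.92 × 0.01494 = $10,711.8742248
Reduction = $12,528.516672 − $10,711.8742248 = $1,816.6424472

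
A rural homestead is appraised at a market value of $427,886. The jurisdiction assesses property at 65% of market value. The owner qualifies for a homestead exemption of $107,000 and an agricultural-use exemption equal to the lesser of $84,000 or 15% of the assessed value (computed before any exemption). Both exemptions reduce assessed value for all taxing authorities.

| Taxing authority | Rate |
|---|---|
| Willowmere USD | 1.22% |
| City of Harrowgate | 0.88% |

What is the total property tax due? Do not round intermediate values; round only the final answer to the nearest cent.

Assessed value = $427,886 × 0.65 = $278,125.9
Agricultural-use exemption = min($84,000, 15% × $278,125.9) = min($84,000, $41,718.885) = $41,718.885 (percentage binds)
Taxable value = $278,125.9 − $107,000 − $41,718.885 = $129,407.015
Willowmere USD: $129,407.015 × 0.0122 = $1,578.765583
City of Harrowgate: $129,407.015 × 0.0088 = $1,138.781732
Total = $2,717.547315

$2,717.55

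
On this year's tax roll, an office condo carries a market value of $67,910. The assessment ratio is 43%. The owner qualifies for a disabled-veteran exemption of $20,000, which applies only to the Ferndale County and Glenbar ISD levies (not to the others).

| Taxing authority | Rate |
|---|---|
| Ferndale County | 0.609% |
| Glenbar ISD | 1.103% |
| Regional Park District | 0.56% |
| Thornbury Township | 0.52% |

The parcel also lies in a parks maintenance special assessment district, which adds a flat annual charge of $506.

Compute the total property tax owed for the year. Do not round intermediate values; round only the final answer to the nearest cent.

Assessed value = $67,910 × 0.43 = $29,201.3
Ferndale County: ($29,201.3 − $20,000) × 0.00609 = $9,201.3 × 0.00609 = $56.035917
Glenbar ISD: ($29,201.3 − $20,000) × 0.01103 = $9,201.3 × 0.01103 = $101.490339
Regional Park District: $29,201.3 × 0.0056 = $163.52728
Thornbury Township: $29,201.3 × 0.0052 = $151.84676
Levies subtotal = $472.900296
Total = $472.900296 + $506 = $978.900296

$978.90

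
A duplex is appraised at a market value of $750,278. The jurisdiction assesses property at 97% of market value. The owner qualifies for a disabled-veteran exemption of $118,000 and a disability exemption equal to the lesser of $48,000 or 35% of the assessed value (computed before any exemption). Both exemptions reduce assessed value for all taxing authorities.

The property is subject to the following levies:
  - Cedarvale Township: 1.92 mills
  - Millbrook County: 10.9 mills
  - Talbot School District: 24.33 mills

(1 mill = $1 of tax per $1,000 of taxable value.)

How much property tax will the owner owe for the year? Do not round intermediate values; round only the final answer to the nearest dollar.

$20,870

Assessed value = $750,278 × 0.97 = $727,769.66
Disability exemption = min($48,000, 35% × $727,769.66) = min($48,000, $254,719.381) = $48,000 (dollar cap binds)
Taxable value = $727,769.66 − $118,000 − $48,000 = $561,769.66
Cedarvale Township: $561,769.66 × 0.00192 = $1,078.5977472
Millbrook County: $561,769.66 × 0.0109 = $6,123.289294
Talbot School District: $561,769.66 × 0.02433 = $13,667.8558278
Total = $20,869.742869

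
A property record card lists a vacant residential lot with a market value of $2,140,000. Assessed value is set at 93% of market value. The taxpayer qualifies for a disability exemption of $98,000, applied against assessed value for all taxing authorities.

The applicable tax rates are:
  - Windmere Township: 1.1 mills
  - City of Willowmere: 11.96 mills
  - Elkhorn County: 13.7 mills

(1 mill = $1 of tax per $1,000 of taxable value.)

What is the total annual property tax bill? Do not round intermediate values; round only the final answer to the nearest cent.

$50,635.27

Assessed value = $2,140,000 × 0.93 = $1,990,200
Taxable value = $1,990,200 − $98,000 = $1,892,200
Windmere Township: $1,892,200 × 0.0011 = $2,081.42
City of Willowmere: $1,892,200 × 0.01196 = $22,630.712
Elkhorn County: $1,892,200 × 0.0137 = $25,923.14
Total = $2,081.42 + $22,630.712 + $25,923.14 = $50,635.272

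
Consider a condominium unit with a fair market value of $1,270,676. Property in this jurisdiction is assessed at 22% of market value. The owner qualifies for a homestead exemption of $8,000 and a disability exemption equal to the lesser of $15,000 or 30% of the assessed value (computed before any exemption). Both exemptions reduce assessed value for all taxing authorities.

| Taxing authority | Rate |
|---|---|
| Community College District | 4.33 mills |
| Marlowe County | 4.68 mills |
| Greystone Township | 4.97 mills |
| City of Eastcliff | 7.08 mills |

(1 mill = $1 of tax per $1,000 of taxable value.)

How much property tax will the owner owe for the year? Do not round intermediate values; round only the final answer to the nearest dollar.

$5,403

Assessed value = $1,270,676 × 0.22 = $279,548.72
Disability exemption = min($15,000, 30% × $279,548.72) = min($15,000, $83,864.616) = $15,000 (dollar cap binds)
Taxable value = $279,548.72 − $8,000 − $15,000 = $256,548.72
Community College District: $256,548.72 × 0.00433 = $1,110.8559576
Marlowe County: $256,548.72 × 0.00468 = $1,200.6480096
Greystone Township: $256,548.72 × 0.00497 = $1,275.0471384
City of Eastcliff: $256,548.72 × 0.00708 = $1,816.3649376
Total = $5,402.9160432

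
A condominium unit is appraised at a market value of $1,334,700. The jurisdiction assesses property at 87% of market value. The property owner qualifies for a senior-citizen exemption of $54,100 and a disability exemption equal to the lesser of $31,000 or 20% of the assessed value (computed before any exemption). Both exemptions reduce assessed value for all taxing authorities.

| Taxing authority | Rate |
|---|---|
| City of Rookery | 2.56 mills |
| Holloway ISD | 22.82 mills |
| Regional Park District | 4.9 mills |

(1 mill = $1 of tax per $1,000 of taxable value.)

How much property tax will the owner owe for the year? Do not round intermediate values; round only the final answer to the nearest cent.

$32,583.97

Assessed value = $1,334,700 × 0.87 = $1,161,189
Disability exemption = min($31,000, 20% × $1,161,189) = min($31,000, $232,237.8) = $31,000 (dollar cap binds)
Taxable value = $1,161,189 − $54,100 − $31,000 = $1,076,089
City of Rookery: $1,076,089 × 0.00256 = $2,754.78784
Holloway ISD: $1,076,089 × 0.02282 = $24,556.35098
Regional Park District: $1,076,089 × 0.0049 = $5,272.8361
Total = $32,583.97492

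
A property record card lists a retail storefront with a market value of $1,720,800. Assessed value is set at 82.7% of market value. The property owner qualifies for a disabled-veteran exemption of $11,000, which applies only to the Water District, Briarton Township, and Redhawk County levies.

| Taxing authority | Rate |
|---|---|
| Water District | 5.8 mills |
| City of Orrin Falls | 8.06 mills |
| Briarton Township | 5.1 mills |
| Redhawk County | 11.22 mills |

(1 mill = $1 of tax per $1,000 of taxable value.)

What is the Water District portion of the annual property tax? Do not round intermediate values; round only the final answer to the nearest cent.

$8,190.19

Assessed value = $1,720,800 × 0.827 = $1,423,101.6
Water District taxable value = $1,423,101.6 − $11,000 = $1,412,101.6
Water District levy = $1,412,101.6 × 0.0058 = $8,190.18928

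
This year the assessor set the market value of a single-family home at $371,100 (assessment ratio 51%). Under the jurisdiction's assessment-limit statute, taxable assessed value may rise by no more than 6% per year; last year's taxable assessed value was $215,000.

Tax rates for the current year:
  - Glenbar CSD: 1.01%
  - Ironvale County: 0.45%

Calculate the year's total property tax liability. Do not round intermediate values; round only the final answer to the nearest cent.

$2,763.21

Uncapped assessed value = $371,100 × 0.51 = $189,261
Cap limit = $215,000 × 1.06 = $227,900
Taxable assessed value = min($189,261, $227,900) = $189,261 (cap does not bind)
Glenbar CSD: $189,261 × 0.0101 = $1,911.5361
Ironvale County: $189,261 × 0.0045 = $851.6745
Total = $2,763.2106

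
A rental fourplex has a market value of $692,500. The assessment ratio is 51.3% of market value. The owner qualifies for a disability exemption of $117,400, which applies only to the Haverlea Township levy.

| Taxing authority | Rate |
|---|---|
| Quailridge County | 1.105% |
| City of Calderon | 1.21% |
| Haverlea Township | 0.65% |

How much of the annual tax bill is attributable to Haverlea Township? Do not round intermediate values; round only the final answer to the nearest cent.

Assessed value = $692,500 × 0.513 = $355,252.5
Haverlea Township taxable value = $355,252.5 − $117,400 = $237,852.5
Haverlea Township levy = $237,852.5 × 0.0065 = $1,546.04125

$1,546.04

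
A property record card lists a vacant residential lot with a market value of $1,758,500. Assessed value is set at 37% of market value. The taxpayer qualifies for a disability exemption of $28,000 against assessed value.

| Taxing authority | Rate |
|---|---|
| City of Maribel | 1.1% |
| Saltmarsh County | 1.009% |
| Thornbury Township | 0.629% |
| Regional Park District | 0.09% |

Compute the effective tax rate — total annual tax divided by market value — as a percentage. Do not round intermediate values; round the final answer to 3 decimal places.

Assessed value = $1,758,500 × 0.37 = $650,645
Taxable value = $650,645 − $28,000 = $622,645
City of Maribel: $622,645 × 0.011 = $6,849.095
Saltmarsh County: $622,645 × 0.01009 = $6,282.48805
Thornbury Township: $622,645 × 0.00629 = $3,916.43705
Regional Park District: $622,645 × 0.0009 = $560.3805
Total tax = $17,608.4006
Effective rate = $17,608.4006 ÷ $1,758,500 = 1.001% of market value

1.001%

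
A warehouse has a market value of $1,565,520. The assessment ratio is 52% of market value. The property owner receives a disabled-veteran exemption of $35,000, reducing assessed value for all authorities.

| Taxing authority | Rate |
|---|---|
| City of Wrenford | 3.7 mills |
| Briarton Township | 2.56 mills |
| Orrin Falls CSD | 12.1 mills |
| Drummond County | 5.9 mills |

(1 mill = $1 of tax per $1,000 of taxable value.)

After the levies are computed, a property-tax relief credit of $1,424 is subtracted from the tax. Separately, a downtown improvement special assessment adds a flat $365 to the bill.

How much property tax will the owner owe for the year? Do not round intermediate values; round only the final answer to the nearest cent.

Assessed value = $1,565,520 × 0.52 = $814,070.4
Taxable value = $814,070.4 − $35,000 = $779,070.4
City of Wrenford: $779,070.4 × 0.0037 = $2,882.56048
Briarton Township: $779,070.4 × 0.00256 = $1,994.420224
Orrin Falls CSD: $779,070.4 × 0.0121 = $9,426.75184
Drummond County: $779,070.4 × 0.0059 = $4,596.51536
Levies subtotal = $18,900.247904
After credit = $18,900.247904 − $1,424 = $17,476.247904
Total = $17,476.247904 + $365 = $17,841.247904

$17,841.25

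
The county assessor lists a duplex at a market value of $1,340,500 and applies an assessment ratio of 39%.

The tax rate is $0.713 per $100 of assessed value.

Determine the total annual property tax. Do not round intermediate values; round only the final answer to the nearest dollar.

Assessed value = $1,340,500 × 0.39 = $522,795
Tax = $522,795 × 0.00713 = $3,727.52835

$3,728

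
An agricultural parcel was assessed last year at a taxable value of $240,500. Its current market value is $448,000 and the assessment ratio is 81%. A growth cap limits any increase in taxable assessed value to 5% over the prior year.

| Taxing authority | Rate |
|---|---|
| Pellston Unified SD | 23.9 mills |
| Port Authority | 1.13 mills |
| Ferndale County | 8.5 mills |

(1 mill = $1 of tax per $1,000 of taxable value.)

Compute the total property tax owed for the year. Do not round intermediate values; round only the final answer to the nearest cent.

Uncapped assessed value = $448,000 × 0.81 = $362,880
Cap limit = $240,500 × 1.05 = $252,525
Taxable assessed value = min($362,880, $252,525) = $252,525 (cap binds)
Pellston Unified SD: $252,525 × 0.0239 = $6,035.3475
Port Authority: $252,525 × 0.00113 = $285.35325
Ferndale County: $252,525 × 0.0085 = $2,146.4625
Total = $8,467.16325

$8,467.16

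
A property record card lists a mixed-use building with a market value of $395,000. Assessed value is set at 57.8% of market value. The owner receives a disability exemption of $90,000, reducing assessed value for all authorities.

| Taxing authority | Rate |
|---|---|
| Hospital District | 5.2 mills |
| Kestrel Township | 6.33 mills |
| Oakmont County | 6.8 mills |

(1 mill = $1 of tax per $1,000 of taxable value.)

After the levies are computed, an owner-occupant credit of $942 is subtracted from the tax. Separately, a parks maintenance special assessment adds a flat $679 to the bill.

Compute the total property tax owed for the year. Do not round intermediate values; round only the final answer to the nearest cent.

Assessed value = $395,000 × 0.578 = $228,310
Taxable value = $228,310 − $90,000 = $138,310
Hospital District: $138,310 × 0.0052 = $719.212
Kestrel Township: $138,310 × 0.00633 = $875.5023
Oakmont County: $138,310 × 0.0068 = $940.508
Levies subtotal = $2,535.2223
After credit = $2,535.2223 − $942 = $1,593.2223
Total = $1,593.2223 + $679 = $2,272.2223

$2,272.22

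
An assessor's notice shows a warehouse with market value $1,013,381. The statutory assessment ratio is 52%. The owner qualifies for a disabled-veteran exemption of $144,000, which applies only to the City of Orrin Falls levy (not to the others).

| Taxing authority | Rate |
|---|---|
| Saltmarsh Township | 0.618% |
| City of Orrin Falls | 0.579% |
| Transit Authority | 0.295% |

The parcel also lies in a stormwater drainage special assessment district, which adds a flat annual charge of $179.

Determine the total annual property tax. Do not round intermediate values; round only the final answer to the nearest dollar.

Assessed value = $1,013,381 × 0.52 = $526,958.12
Saltmarsh Township: $526,958.12 × 0.00618 = $3,256.6011816
City of Orrin Falls: ($526,958.12 − $144,000) × 0.00579 = $382,958.12 × 0.00579 = $2,217.3275148
Transit Authority: $526,958.12 × 0.00295 = $1,554.526454
Levies subtotal = $7,028.4551504
Total = $7,028.4551504 + $179 = $7,207.4551504

$7,207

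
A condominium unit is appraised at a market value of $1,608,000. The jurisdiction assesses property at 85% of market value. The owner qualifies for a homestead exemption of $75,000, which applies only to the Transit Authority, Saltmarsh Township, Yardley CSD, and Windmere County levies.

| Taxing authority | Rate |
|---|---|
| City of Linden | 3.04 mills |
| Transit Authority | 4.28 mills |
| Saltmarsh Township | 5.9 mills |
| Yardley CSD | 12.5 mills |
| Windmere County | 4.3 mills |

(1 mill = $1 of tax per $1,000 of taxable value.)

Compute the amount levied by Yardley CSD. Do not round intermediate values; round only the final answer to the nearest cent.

Assessed value = $1,608,000 × 0.85 = $1,366,800
Yardley CSD taxable value = $1,366,800 − $75,000 = $1,291,800
Yardley CSD levy = $1,291,800 × 0.0125 = $16,147.5

$16,147.50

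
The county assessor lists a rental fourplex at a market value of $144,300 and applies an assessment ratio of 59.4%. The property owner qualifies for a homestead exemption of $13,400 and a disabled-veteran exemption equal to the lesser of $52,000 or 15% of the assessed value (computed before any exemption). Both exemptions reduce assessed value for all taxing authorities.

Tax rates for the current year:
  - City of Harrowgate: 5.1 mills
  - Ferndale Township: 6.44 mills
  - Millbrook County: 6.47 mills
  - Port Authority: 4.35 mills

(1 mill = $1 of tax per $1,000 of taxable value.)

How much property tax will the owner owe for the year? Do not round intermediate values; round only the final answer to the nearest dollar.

$1,329

Assessed value = $144,300 × 0.594 = $85,714.2
Disabled-veteran exemption = min($52,000, 15% × $85,714.2) = min($52,000, $12,857.13) = $12,857.13 (percentage binds)
Taxable value = $85,714.2 − $13,400 − $12,857.13 = $59,457.07
City of Harrowgate: $59,457.07 × 0.0051 = $303.231057
Ferndale Township: $59,457.07 × 0.00644 = $382.9035308
Millbrook County: $59,457.07 × 0.00647 = $384.6872429
Port Authority: $59,457.07 × 0.00435 = $258.6382545
Total = $1,329.4600852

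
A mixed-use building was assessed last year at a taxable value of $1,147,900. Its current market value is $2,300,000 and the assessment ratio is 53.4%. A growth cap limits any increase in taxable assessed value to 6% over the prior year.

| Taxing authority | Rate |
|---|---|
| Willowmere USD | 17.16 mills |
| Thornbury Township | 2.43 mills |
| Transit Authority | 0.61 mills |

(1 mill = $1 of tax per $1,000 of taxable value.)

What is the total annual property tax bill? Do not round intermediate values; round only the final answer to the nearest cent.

$24,578.83

Uncapped assessed value = $2,300,000 × 0.534 = $1,228,200
Cap limit = $1,147,900 × 1.06 = $1,216,774
Taxable assessed value = min($1,228,200, $1,216,774) = $1,216,774 (cap binds)
Willowmere USD: $1,216,774 × 0.01716 = $20,879.84184
Thornbury Township: $1,216,774 × 0.00243 = $2,956.76082
Transit Authority: $1,216,774 × 0.00061 = $742.23214
Total = $24,578.8348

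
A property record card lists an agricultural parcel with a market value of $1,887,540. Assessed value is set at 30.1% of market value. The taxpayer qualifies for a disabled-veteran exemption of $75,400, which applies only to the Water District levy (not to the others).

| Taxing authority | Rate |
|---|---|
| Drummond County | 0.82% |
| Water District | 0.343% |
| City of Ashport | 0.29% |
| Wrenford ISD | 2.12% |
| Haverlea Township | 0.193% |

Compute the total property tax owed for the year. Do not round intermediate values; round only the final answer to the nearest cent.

$21,137.89

Assessed value = $1,887,540 × 0.301 = $568,149.54
Drummond County: $568,149.54 × 0.0082 = $4,658.826228
Water District: ($568,149.54 − $75,400) × 0.00343 = $492,749.54 × 0.00343 = $1,690.1309222
City of Ashport: $568,149.54 × 0.0029 = $1,647.633666
Wrenford ISD: $568,149.54 × 0.0212 = $12,044.770248
Haverlea Township: $568,149.54 × 0.00193 = $1,096.5286122
Total = $21,137.8896764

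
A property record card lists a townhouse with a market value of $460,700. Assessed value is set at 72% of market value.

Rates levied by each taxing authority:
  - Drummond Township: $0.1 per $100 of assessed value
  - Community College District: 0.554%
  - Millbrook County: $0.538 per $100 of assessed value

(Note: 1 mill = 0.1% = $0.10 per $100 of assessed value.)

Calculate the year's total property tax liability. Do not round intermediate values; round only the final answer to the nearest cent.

Assessed value = $460,700 × 0.72 = $331,704
Drummond Township: $331,704 × 0.001 = $331.704
Community College District: $331,704 × 0.00554 = $1,837.64016
Millbrook County: $331,704 × 0.00538 = $1,784.56752
Total = $3,953.91168

$3,953.91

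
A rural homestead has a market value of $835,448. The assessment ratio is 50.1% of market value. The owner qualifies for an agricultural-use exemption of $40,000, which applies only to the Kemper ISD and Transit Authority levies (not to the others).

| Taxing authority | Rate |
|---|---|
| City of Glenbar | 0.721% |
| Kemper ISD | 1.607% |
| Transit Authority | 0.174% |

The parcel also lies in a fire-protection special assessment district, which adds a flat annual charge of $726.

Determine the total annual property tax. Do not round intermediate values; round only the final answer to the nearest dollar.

Assessed value = $835,448 × 0.501 = $418,559.448
City of Glenbar: $418,559.448 × 0.00721 = $3,017.81362008
Kemper ISD: ($418,559.448 − $40,000) × 0.01607 = $378,559.448 × 0.01607 = $6,083.45032936
Transit Authority: ($418,559.448 − $40,000) × 0.00174 = $378,559.448 × 0.00174 = $658.69343952
Levies subtotal = $9,759.95738896
Total = $9,759.95738896 + $726 = $10,485.95738896

$10,486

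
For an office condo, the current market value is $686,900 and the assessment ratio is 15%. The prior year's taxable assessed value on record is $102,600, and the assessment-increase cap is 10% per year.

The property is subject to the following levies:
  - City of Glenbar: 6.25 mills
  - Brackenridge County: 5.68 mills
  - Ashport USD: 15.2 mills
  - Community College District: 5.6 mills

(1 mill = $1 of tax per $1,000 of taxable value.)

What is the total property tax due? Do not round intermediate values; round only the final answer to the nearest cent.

Uncapped assessed value = $686,900 × 0.15 = $103,035
Cap limit = $102,600 × 1.1 = $112,860
Taxable assessed value = min($103,035, $112,860) = $103,035 (cap does not bind)
City of Glenbar: $103,035 × 0.00625 = $643.96875
Brackenridge County: $103,035 × 0.00568 = $585.2388
Ashport USD: $103,035 × 0.0152 = $1,566.132
Community College District: $103,035 × 0.0056 = $576.996
Total = $3,372.33555

$3,372.34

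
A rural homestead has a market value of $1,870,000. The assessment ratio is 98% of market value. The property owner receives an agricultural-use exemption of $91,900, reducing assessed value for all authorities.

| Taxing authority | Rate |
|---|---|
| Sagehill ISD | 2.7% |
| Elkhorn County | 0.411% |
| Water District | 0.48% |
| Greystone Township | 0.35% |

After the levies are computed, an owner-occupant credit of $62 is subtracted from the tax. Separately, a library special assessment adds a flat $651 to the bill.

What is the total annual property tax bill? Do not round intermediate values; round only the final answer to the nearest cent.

Assessed value = $1,870,000 × 0.98 = $1,832,600
Taxable value = $1,832,600 − $91,900 = $1,740,700
Sagehill ISD: $1,740,700 × 0.027 = $46,998.9
Elkhorn County: $1,740,700 × 0.00411 = $7,154.277
Water District: $1,740,700 × 0.0048 = $8,355.36
Greystone Township: $1,740,700 × 0.0035 = $6,092.45
Levies subtotal = $68,600.987
After credit = $68,600.987 − $62 = $68,538.987
Total = $68,538.987 + $651 = $69,189.987

$69,189.99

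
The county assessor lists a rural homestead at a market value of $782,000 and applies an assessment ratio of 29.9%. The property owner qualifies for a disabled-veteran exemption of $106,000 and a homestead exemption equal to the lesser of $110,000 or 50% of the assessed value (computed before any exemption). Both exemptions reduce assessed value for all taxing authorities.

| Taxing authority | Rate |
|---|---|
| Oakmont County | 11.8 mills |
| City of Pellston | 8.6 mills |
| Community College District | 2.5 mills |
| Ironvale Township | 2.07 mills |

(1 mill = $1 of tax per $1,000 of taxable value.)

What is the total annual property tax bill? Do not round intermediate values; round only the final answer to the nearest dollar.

$445

Assessed value = $782,000 × 0.299 = $233,818
Homestead exemption = min($110,000, 50% × $233,818) = min($110,000, $116,909) = $110,000 (dollar cap binds)
Taxable value = $233,818 − $106,000 − $110,000 = $17,818
Oakmont County: $17,818 × 0.0118 = $210.2524
City of Pellston: $17,818 × 0.0086 = $153.2348
Community College District: $17,818 × 0.0025 = $44.545
Ironvale Township: $17,818 × 0.00207 = $36.88326
Total = $444.91546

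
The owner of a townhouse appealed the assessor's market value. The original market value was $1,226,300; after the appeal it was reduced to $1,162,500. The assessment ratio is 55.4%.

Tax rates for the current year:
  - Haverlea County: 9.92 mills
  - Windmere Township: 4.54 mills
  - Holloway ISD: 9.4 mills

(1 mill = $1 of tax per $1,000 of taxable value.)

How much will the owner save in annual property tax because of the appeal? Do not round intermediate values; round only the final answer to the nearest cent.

Old assessed value = $1,226,300 × 0.554 = $679,370.2
New assessed value = $1,162,500 × 0.554 = $644,025
Combined rate = 0.00992 + 0.00454 + 0.0094 = 0.02386
Old tax = $679,370.2 × 0.02386 = $16,209.772972
New tax = $644,025 × 0.02386 = $15,366.4365
Reduction = $16,209.772972 − $15,366.4365 = $843.336472

$843.34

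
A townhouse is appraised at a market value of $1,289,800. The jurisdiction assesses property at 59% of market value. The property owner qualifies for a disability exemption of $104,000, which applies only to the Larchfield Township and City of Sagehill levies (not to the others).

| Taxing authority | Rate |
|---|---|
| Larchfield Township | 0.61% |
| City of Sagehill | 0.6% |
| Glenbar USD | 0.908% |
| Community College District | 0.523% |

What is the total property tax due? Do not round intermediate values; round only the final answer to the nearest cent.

$18,839.13

Assessed value = $1,289,800 × 0.59 = $760,982
Larchfield Township: ($760,982 − $104,000) × 0.0061 = $656,982 × 0.0061 = $4,007.5902
City of Sagehill: ($760,982 − $104,000) × 0.006 = $656,982 × 0.006 = $3,941.892
Glenbar USD: $760,982 × 0.00908 = $6,909.71656
Community College District: $760,982 × 0.00523 = $3,979.93586
Total = $18,839.13462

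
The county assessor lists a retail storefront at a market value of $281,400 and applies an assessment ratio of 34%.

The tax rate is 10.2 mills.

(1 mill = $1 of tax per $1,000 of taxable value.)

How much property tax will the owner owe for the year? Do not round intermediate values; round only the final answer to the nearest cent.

Assessed value = $281,400 × 0.34 = $95,676
Tax = $95,676 × 0.0102 = $975.8952

$975.90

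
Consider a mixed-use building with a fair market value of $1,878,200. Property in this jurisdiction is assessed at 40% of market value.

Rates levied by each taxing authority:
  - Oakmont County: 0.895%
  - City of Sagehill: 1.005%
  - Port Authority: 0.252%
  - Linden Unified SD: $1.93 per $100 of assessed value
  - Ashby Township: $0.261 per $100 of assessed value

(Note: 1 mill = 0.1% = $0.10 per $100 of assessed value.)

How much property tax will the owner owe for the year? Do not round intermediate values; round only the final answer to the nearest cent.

Assessed value = $1,878,200 × 0.4 = $751,280
Oakmont County: $751,280 × 0.00895 = $6,723.956
City of Sagehill: $751,280 × 0.01005 = $7,550.364
Port Authority: $751,280 × 0.00252 = $1,893.2256
Linden Unified SD: $751,280 × 0.0193 = $14,499.704
Ashby Township: $751,280 × 0.00261 = $1,960.8408
Total = $32,628.0904

$32,628.09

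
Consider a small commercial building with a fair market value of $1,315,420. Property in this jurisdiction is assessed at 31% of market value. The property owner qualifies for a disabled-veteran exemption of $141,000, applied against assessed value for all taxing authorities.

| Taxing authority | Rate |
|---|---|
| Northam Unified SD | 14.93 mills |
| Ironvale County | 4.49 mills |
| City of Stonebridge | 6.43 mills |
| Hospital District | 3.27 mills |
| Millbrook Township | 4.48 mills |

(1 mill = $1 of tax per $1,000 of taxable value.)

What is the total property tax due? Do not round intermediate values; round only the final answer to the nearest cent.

$8,963.81

Assessed value = $1,315,420 × 0.31 = $407,780.2
Taxable value = $407,780.2 − $141,000 = $266,780.2
Northam Unified SD: $266,780.2 × 0.01493 = $3,983.028386
Ironvale County: $266,780.2 × 0.00449 = $1,197.843098
City of Stonebridge: $266,780.2 × 0.00643 = $1,715.396686
Hospital District: $266,780.2 × 0.00327 = $872.371254
Millbrook Township: $266,780.2 × 0.00448 = $1,195.175296
Total = $3,983.028386 + $1,197.843098 + $1,715.396686 + $872.371254 + $1,195.175296 = $8,963.81472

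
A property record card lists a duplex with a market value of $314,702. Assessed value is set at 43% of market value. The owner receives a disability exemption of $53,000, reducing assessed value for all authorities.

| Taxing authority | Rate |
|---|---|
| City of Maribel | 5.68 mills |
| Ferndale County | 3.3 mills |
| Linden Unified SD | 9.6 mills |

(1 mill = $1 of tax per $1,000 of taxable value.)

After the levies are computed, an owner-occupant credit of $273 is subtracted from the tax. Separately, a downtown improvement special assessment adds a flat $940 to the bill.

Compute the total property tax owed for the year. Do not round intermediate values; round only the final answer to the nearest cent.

Assessed value = $314,702 × 0.43 = $135,321.86
Taxable value = $135,321.86 − $53,000 = $82,321.86
City of Maribel: $82,321.86 × 0.00568 = $467.5881648
Ferndale County: $82,321.86 × 0.0033 = $271.662138
Linden Unified SD: $82,321.86 × 0.0096 = $790.289856
Levies subtotal = $1,529.5401588
After credit = $1,529.5401588 − $273 = $1,256.5401588
Total = $1,256.5401588 + $940 = $2,196.5401588

$2,196.54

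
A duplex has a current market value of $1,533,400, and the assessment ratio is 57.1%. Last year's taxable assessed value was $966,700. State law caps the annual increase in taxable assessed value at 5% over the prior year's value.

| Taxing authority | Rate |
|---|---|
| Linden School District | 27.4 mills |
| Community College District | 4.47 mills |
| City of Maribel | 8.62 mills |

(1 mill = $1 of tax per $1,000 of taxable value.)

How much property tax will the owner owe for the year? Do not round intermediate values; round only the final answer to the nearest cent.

Uncapped assessed value = $1,533,400 × 0.571 = $875,571.4
Cap limit = $966,700 × 1.05 = $1,015,035
Taxable assessed value = min($875,571.4, $1,015,035) = $875,571.4 (cap does not bind)
Linden School District: $875,571.4 × 0.0274 = $23,990.65636
Community College District: $875,571.4 × 0.00447 = $3,913.804158
City of Maribel: $875,571.4 × 0.00862 = $7,547.425468
Total = $35,451.885986

$35,451.89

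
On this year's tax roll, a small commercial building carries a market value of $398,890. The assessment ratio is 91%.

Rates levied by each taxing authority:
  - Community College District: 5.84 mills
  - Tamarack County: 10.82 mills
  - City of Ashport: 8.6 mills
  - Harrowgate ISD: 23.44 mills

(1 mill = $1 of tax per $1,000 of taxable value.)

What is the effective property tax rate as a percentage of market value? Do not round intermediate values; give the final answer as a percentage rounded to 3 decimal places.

4.432%

Assessed value = $398,890 × 0.91 = $362,989.9
Community College District: $362,989.9 × 0.00584 = $2,119.861016
Tamarack County: $362,989.9 × 0.01082 = $3,927.550718
City of Ashport: $362,989.9 × 0.0086 = $3,121.71314
Harrowgate ISD: $362,989.9 × 0.02344 = $8,508.483256
Total tax = $17,677.60813
Effective rate = $17,677.60813 ÷ $398,890 = 4.432% of market value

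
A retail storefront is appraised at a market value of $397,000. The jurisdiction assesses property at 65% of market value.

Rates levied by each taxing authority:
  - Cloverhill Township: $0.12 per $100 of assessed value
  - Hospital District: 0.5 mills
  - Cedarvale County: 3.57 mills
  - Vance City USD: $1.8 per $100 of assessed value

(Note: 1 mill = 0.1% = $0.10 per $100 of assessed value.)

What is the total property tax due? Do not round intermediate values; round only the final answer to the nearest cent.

$6,004.82

Assessed value = $397,000 × 0.65 = $258,050
Cloverhill Township: $258,050 × 0.0012 = $309.66
Hospital District: $258,050 × 0.0005 = $129.025
Cedarvale County: $258,050 × 0.00357 = $921.2385
Vance City USD: $258,050 × 0.018 = $4,644.9
Total = $6,004.8235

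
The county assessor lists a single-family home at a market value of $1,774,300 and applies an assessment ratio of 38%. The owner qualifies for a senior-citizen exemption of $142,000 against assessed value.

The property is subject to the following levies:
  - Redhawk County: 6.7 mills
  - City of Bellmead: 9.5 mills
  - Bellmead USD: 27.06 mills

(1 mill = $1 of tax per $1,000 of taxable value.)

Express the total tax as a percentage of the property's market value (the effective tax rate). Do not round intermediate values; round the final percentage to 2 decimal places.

1.30%

Assessed value = $1,774,300 × 0.38 = $674,234
Taxable value = $674,234 − $142,000 = $532,234
Redhawk County: $532,234 × 0.0067 = $3,565.9678
City of Bellmead: $532,234 × 0.0095 = $5,056.223
Bellmead USD: $532,234 × 0.02706 = $14,402.25204
Total tax = $23,024.44284
Effective rate = $23,024.44284 ÷ $1,774,300 = 1.30% of market value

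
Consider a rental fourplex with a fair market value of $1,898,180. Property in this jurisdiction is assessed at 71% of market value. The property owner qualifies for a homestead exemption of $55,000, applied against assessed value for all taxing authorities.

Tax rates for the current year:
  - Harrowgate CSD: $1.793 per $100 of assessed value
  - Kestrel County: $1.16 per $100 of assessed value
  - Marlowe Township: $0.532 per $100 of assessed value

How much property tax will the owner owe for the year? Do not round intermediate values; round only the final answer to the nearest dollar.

$45,051

Assessed value = $1,898,180 × 0.71 = $1,347,707.8
Taxable value = $1,347,707.8 − $55,000 = $1,292,707.8
Harrowgate CSD: $1,292,707.8 × 0.01793 = $23,178.250854
Kestrel County: $1,292,707.8 × 0.0116 = $14,995.41048
Marlowe Township: $1,292,707.8 × 0.00532 = $6,877.205496
Total = $23,178.250854 + $14,995.41048 + $6,877.205496 = $45,050.86683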